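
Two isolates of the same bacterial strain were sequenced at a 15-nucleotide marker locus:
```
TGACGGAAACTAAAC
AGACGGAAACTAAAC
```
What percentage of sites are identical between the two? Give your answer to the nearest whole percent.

93%

Mismatch at position 1 (1-based): 1 of 15.
Identical positions: 14/15 = 93.33% → 93%.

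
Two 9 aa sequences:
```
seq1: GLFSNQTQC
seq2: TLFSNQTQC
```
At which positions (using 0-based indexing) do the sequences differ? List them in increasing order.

Scanning 0-based: 0: G/T.

0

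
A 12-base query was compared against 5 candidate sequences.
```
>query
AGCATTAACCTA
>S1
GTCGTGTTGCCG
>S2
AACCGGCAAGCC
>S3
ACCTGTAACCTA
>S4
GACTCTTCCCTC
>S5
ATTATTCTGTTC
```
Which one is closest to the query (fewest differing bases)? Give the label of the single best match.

S3

Hamming distances to query — S1: 9; S2: 9; S3: 3; S4: 7; S5: 7.
Smallest is S3 with 3 mismatches.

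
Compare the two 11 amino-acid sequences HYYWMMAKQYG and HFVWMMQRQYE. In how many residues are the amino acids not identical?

5

Mismatches (1-based): residue 2: Y→F; residue 3: Y→V; residue 7: A→Q; residue 8: K→R; residue 11: G→E.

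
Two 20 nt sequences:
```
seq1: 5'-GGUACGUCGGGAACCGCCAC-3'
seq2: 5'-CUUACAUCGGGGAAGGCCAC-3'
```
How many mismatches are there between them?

Comparing position by position, 6 bases differ: 1 (G/C), 2 (G/U), 6 (G/A), 12 (A/G), 14 (C/A), 15 (C/G).

6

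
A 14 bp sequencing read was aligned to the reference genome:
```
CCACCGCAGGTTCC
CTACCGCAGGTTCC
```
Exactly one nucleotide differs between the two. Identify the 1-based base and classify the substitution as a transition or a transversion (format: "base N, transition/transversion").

base 2, transition

Base 2 changes C→T. C is a pyrimidine and T is a pyrimidine, so this is a transition.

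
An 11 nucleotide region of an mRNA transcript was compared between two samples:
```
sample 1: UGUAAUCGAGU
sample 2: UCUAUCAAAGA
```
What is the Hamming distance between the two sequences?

Comparing position by position, 6 positions differ: 2 (G/C), 5 (A/U), 6 (U/C), 7 (C/A), 8 (G/A), 11 (U/A).

6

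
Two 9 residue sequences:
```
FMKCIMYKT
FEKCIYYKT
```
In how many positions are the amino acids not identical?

The sequences differ at positions 2, 6 (1-based) — 2 in total.

2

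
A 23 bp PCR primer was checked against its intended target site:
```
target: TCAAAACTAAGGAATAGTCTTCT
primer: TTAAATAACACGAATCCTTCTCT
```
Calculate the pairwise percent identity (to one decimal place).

Mismatches at positions 2, 6, 7, 8, 9, 11, 16, 17, 19, 20 (1-based): 10 of 23.
Identical positions: 13/23 = 56.52% → 56.5%.

56.5%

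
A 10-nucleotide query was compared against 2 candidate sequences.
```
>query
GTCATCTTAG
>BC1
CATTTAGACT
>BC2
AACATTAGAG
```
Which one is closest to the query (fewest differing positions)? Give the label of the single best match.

BC2

Hamming distances to query — BC1: 9; BC2: 5.
Smallest is BC2 with 5 mismatches.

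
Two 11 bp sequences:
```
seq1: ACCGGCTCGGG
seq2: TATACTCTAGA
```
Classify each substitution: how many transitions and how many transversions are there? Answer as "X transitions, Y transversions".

7 transitions, 3 transversions

Mismatches (1-based):
site 1: A→T (purine→pyrimidine, transversion)
site 2: C→A (pyrimidine→purine, transversion)
site 3: C→T (pyrimidine→pyrimidine, transition)
site 4: G→A (purine→purine, transition)
site 5: G→C (purine→pyrimidine, transversion)
site 6: C→T (pyrimidine→pyrimidine, transition)
site 7: T→C (pyrimidine→pyrimidine, transition)
site 8: C→T (pyrimidine→pyrimidine, transition)
site 9: G→A (purine→purine, transition)
site 11: G→A (purine→purine, transition)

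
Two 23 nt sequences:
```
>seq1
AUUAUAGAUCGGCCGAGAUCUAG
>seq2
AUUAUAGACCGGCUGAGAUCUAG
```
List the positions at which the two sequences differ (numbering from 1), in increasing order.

9, 14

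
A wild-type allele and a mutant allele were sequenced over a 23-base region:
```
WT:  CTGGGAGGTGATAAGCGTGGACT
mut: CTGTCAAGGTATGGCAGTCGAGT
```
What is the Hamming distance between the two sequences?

11

The sequences differ at sites 4, 5, 7, 9, 10, 13, 14, 15, 16, 19, 22 (1-based) — 11 in total.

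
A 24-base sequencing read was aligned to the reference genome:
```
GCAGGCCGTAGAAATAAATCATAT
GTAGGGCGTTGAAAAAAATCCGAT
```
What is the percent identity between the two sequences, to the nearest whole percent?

75%

Mismatches at positions 2, 6, 10, 15, 21, 22 (1-based): 6 of 24.
Identical positions: 18/24 = 75% → 75%.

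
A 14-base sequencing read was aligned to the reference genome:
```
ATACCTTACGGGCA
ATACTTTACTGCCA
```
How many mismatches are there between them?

3

Comparing position by position, 3 bases differ: 5 (C/T), 10 (G/T), 12 (G/C).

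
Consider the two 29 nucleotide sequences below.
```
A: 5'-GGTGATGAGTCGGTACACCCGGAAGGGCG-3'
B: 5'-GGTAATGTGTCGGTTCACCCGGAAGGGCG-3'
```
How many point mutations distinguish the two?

3

The sequences differ at positions 4, 8, 15 (1-based) — 3 in total.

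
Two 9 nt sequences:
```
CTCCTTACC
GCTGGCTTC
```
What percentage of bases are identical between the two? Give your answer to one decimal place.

11.1%

Mismatches at positions 1, 2, 3, 4, 5, 6, 7, 8 (1-based): 8 of 9.
Identical positions: 1/9 = 11.11% → 11.1%.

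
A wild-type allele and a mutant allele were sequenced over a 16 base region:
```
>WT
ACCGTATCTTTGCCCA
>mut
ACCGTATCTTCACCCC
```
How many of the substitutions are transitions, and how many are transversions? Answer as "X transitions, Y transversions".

2 transitions, 1 transversion

Mismatches (1-based):
site 11: T→C (pyrimidine→pyrimidine, transition)
site 12: G→A (purine→purine, transition)
site 16: A→C (purine→pyrimidine, transversion)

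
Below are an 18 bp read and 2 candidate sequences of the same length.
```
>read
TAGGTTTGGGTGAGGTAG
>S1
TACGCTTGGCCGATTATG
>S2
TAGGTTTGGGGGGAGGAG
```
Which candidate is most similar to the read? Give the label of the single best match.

Hamming distances to read — S1: 8; S2: 4.
Smallest is S2 with 4 mismatches.

S2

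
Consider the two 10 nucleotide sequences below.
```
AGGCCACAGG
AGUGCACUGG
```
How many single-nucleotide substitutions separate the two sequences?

3

Comparing position by position, 3 bases differ: 3 (G/U), 4 (C/G), 8 (A/U).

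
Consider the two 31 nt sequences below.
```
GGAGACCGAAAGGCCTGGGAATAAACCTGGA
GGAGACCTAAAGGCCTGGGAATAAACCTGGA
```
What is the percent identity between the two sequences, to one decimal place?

Mismatch at position 8 (1-based): 1 of 31.
Identical positions: 30/31 = 96.77% → 96.8%.

96.8%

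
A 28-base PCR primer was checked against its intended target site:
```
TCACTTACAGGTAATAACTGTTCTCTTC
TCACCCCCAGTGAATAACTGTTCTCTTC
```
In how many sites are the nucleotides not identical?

Comparing position by position, 5 sites differ: 5 (T/C), 6 (T/C), 7 (A/C), 11 (G/T), 12 (T/G).

5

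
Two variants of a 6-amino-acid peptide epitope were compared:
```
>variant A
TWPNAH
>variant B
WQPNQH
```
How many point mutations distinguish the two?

3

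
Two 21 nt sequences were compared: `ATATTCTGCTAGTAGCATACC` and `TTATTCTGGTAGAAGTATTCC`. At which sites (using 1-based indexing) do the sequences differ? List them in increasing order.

Scanning 1-based: 1: A/T; 9: C/G; 13: T/A; 16: C/T; 19: A/T.

1, 9, 13, 16, 19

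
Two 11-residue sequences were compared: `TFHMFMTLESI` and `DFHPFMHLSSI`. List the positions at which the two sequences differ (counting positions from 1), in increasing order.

Scanning 1-based: 1: T/D; 4: M/P; 7: T/H; 9: E/S.

1, 4, 7, 9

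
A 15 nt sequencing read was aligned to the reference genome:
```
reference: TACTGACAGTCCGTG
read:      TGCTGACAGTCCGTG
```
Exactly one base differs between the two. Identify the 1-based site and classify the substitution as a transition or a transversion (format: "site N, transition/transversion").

site 2, transition

Site 2 changes A→G. A is a purine and G is a purine, so this is a transition.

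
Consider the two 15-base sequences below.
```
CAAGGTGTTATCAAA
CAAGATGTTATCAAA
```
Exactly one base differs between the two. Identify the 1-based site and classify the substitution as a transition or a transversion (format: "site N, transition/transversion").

site 5, transition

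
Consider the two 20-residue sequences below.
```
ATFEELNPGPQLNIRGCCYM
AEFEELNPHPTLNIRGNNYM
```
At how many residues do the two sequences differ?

Mismatches (1-based): residue 2: T→E; residue 9: G→H; residue 11: Q→T; residue 17: C→N; residue 18: C→N.

5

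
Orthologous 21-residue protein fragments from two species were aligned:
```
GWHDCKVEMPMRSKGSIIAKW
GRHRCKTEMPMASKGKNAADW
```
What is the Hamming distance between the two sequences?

8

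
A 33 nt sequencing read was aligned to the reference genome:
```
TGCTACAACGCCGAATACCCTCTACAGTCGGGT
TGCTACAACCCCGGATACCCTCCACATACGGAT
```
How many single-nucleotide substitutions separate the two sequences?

6

The sequences differ at sites 10, 14, 23, 27, 28, 32 (1-based) — 6 in total.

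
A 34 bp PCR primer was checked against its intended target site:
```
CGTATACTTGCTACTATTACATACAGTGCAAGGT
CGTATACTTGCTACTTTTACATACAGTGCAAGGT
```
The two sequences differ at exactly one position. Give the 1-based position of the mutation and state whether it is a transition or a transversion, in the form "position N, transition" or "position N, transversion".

position 16, transversion

Position 16 changes A→T. A is a purine and T is a pyrimidine, so this is a transversion.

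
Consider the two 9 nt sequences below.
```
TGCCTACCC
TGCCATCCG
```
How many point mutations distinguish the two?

3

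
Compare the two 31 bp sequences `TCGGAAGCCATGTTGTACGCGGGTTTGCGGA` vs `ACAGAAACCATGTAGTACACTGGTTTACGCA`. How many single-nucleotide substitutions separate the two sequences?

8

Comparing position by position, 8 bases differ: 1 (T/A), 3 (G/A), 7 (G/A), 14 (T/A), 19 (G/A), 21 (G/T), 27 (G/A), 30 (G/C).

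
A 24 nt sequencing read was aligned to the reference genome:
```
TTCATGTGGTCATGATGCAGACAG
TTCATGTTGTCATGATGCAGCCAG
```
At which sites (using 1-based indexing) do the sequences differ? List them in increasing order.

8, 21

Scanning 1-based: 8: G/T; 21: A/C.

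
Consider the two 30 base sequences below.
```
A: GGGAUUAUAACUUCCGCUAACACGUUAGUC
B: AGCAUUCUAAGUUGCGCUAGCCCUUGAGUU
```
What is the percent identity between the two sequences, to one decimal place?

66.7%

Mismatches at positions 1, 3, 7, 11, 14, 20, 22, 24, 26, 30 (1-based): 10 of 30.
Identical positions: 20/30 = 66.67% → 66.7%.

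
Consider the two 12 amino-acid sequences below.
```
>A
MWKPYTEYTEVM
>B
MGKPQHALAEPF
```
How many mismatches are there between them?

8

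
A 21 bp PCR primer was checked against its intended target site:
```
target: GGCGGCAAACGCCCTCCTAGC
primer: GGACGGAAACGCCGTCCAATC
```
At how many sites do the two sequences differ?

6

Comparing position by position, 6 sites differ: 3 (C/A), 4 (G/C), 6 (C/G), 14 (C/G), 18 (T/A), 20 (G/T).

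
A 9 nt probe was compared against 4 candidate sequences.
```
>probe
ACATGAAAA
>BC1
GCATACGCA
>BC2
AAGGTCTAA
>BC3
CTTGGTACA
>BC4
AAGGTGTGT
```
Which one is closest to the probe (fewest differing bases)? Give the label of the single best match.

BC1

BC1 differs at 5 bases; BC2 differs at 6 bases; BC3 differs at 6 bases; BC4 differs at 8 bases. The closest is BC1.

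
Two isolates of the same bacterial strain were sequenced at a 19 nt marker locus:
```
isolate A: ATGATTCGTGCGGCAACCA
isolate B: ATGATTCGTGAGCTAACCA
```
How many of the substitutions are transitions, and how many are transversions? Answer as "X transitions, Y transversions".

Mismatches (1-based):
site 11: C→A (pyrimidine→purine, transversion)
site 13: G→C (purine→pyrimidine, transversion)
site 14: C→T (pyrimidine→pyrimidine, transition)

1 transition, 2 transversions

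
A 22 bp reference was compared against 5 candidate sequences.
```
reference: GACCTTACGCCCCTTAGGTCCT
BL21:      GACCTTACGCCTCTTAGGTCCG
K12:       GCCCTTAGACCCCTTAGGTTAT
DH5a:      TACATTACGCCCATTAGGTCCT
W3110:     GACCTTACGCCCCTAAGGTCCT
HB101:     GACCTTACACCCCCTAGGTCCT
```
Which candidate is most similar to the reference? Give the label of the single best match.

BL21 differs at 2 sites; K12 differs at 5 sites; DH5a differs at 3 sites; W3110 differs at 1 site; HB101 differs at 2 sites. The closest is W3110.

W3110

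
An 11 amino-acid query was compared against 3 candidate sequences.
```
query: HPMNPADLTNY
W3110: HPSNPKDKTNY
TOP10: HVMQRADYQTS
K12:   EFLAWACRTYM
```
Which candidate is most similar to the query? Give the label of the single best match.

W3110

W3110 differs at 3 residues; TOP10 differs at 7 residues; K12 differs at 9 residues. The closest is W3110.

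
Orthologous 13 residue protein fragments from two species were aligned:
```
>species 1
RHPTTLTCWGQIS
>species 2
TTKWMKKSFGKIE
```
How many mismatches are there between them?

11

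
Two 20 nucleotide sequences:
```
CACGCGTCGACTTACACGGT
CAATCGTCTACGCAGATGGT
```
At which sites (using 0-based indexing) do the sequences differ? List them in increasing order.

2, 3, 8, 11, 12, 14, 16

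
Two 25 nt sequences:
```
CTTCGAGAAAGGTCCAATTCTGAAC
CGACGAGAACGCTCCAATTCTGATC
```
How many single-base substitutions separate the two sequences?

The sequences differ at positions 2, 3, 10, 12, 24 (1-based) — 5 in total.

5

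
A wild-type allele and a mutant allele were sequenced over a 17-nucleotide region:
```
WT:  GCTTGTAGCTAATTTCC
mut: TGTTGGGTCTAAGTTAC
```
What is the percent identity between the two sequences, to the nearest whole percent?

59%

Mismatches at positions 1, 2, 6, 7, 8, 13, 16 (1-based): 7 of 17.
Identical positions: 10/17 = 58.82% → 59%.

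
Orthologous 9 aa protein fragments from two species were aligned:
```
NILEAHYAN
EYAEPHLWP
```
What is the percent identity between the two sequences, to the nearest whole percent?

22%

7 positions differ (1, 2, 3, 5, 7, 8, 9), so 2 of 9 match: 2/9 = 22.22%.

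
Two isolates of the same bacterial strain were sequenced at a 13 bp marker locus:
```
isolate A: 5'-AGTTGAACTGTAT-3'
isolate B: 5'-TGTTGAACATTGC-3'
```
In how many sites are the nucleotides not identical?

The sequences differ at sites 1, 9, 10, 12, 13 (1-based) — 5 in total.

5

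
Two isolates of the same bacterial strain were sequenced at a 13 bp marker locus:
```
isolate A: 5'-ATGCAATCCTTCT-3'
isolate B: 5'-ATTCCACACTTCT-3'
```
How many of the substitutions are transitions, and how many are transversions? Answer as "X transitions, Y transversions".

1 transition, 3 transversions

Mismatches (1-based):
position 3: G→T (purine→pyrimidine, transversion)
position 5: A→C (purine→pyrimidine, transversion)
position 7: T→C (pyrimidine→pyrimidine, transition)
position 8: C→A (pyrimidine→purine, transversion)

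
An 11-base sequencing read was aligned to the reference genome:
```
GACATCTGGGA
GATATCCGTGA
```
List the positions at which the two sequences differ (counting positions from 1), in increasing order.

3, 7, 9

Differences at position 3 (C→T), position 7 (T→C), position 9 (G→T).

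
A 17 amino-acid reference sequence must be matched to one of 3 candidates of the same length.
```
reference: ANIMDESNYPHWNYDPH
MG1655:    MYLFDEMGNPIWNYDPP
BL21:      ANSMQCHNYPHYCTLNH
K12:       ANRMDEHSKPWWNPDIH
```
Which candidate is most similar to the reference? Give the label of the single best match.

Hamming distances to reference — MG1655: 9; BL21: 9; K12: 7.
Smallest is K12 with 7 mismatches.

K12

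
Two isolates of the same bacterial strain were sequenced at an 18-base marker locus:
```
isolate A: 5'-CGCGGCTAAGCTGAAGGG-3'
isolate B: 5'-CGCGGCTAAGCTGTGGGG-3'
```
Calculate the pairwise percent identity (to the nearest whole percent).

89%

Mismatches at positions 14, 15 (1-based): 2 of 18.
Identical positions: 16/18 = 88.89% → 89%.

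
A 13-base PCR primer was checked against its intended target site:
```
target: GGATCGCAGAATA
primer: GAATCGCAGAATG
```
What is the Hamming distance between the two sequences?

2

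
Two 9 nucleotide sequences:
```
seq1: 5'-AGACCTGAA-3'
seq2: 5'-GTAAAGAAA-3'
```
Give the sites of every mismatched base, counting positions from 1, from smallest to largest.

1, 2, 4, 5, 6, 7

Differences at site 1 (A→G), site 2 (G→T), site 4 (C→A), site 5 (C→A), site 6 (T→G), site 7 (G→A).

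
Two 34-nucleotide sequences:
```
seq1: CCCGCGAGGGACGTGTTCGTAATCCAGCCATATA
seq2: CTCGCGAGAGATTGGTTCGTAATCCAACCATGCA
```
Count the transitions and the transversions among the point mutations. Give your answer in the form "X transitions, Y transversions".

6 transitions, 2 transversions

Transitions (purine↔purine or pyrimidine↔pyrimidine): 2 C→T, 9 G→A, 12 C→T, 27 G→A, 32 A→G, 33 T→C.
Transversions (purine↔pyrimidine): 13 G→T, 14 T→G.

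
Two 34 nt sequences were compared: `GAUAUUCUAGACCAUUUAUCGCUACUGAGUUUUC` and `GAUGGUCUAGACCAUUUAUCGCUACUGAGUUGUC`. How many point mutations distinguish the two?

The sequences differ at sites 4, 5, 32 (1-based) — 3 in total.

3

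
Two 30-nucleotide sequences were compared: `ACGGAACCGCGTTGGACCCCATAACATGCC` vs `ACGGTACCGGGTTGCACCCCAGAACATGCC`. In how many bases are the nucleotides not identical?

4

The sequences differ at bases 5, 10, 15, 22 (1-based) — 4 in total.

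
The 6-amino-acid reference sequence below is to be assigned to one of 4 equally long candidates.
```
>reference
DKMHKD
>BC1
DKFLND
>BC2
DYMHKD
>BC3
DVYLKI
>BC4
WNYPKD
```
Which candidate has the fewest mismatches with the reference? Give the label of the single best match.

Hamming distances to reference — BC1: 3; BC2: 1; BC3: 4; BC4: 4.
Smallest is BC2 with 1 mismatch.

BC2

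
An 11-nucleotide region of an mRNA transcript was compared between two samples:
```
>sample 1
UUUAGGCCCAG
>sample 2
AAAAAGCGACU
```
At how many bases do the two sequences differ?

The sequences differ at bases 1, 2, 3, 5, 8, 9, 10, 11 (1-based) — 8 in total.

8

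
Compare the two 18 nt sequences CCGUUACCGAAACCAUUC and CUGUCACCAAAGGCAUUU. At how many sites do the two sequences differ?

The sequences differ at sites 2, 5, 9, 12, 13, 18 (1-based) — 6 in total.

6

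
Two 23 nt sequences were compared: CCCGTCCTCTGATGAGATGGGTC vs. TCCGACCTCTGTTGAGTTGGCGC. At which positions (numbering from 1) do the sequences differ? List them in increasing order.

1, 5, 12, 17, 21, 22

Scanning 1-based: 1: C/T; 5: T/A; 12: A/T; 17: A/T; 21: G/C; 22: T/G.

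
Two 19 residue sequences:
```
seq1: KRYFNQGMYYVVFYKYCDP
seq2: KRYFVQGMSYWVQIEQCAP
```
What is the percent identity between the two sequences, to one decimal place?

Mismatches at positions 5, 9, 11, 13, 14, 15, 16, 18 (1-based): 8 of 19.
Identical positions: 11/19 = 57.89% → 57.9%.

57.9%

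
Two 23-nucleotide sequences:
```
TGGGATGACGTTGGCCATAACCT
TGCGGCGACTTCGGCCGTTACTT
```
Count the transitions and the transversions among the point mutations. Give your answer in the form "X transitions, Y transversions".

5 transitions, 3 transversions

Mismatches (1-based):
base 3: G→C (purine→pyrimidine, transversion)
base 5: A→G (purine→purine, transition)
base 6: T→C (pyrimidine→pyrimidine, transition)
base 10: G→T (purine→pyrimidine, transversion)
base 12: T→C (pyrimidine→pyrimidine, transition)
base 17: A→G (purine→purine, transition)
base 19: A→T (purine→pyrimidine, transversion)
base 22: C→T (pyrimidine→pyrimidine, transition)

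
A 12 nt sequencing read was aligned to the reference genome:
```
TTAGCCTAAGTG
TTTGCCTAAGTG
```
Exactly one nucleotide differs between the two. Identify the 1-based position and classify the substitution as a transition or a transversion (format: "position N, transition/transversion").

The sequences differ only at position 3: A→T (purine→pyrimidine), a transversion.

position 3, transversion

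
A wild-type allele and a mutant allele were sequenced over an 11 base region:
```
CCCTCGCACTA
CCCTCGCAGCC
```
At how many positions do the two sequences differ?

3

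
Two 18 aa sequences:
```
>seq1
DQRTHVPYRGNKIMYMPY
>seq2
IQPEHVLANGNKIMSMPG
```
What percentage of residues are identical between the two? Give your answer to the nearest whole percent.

8 positions differ (1, 3, 4, 7, 8, 9, 15, 18), so 10 of 18 match: 10/18 = 55.56%.

56%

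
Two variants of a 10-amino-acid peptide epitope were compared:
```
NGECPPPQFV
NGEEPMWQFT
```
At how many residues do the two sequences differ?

The sequences differ at residues 4, 6, 7, 10 (1-based) — 4 in total.

4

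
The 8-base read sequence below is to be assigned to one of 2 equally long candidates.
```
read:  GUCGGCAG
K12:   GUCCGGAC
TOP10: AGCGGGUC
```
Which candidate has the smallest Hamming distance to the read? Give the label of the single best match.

K12 differs at 3 positions; TOP10 differs at 5 positions. The closest is K12.

K12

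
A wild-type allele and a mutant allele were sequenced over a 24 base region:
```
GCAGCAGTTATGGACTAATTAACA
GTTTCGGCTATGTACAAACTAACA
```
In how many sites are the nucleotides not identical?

8

The sequences differ at sites 2, 3, 4, 6, 8, 13, 16, 19 (1-based) — 8 in total.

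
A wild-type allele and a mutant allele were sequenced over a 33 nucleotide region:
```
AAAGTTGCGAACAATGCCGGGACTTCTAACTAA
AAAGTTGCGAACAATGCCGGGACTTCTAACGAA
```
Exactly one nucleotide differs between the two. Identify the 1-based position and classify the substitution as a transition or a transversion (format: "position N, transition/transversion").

position 31, transversion

The sequences differ only at position 31: T→G (pyrimidine→purine), a transversion.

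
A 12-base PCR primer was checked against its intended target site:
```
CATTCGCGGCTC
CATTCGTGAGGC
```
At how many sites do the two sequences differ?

Mismatches (1-based): site 7: C→T; site 9: G→A; site 10: C→G; site 11: T→G.

4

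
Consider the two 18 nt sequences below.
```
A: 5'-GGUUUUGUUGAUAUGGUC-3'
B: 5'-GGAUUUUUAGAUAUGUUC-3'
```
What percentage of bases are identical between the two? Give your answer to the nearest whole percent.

78%

4 positions differ (3, 7, 9, 16), so 14 of 18 match: 14/18 = 77.78%.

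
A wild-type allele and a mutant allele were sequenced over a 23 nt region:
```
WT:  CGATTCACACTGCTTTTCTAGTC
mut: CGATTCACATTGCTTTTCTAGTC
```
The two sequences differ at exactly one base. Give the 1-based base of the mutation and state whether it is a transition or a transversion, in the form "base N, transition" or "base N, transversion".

Base 10 changes C→T. C is a pyrimidine and T is a pyrimidine, so this is a transition.

base 10, transition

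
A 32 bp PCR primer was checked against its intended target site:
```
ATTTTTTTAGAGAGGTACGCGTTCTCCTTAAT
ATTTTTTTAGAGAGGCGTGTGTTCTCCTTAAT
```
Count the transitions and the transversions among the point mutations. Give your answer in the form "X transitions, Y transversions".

4 transitions, 0 transversions

Transitions (purine↔purine or pyrimidine↔pyrimidine): 16 T→C, 17 A→G, 18 C→T, 20 C→T.
Transversions (purine↔pyrimidine): none.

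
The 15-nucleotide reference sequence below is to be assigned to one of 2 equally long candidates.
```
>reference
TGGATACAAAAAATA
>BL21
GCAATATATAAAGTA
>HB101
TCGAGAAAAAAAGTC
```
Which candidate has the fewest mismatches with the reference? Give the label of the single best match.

Hamming distances to reference — BL21: 6; HB101: 5.
Smallest is HB101 with 5 mismatches.

HB101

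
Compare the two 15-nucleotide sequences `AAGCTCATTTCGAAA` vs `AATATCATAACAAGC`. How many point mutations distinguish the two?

The sequences differ at bases 3, 4, 9, 10, 12, 14, 15 (1-based) — 7 in total.

7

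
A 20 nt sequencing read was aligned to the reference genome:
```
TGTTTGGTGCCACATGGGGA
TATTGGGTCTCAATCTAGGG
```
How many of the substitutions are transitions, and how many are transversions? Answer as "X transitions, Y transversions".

Transitions (purine↔purine or pyrimidine↔pyrimidine): 2 G→A, 10 C→T, 15 T→C, 17 G→A, 20 A→G.
Transversions (purine↔pyrimidine): 5 T→G, 9 G→C, 13 C→A, 14 A→T, 16 G→T.

5 transitions, 5 transversions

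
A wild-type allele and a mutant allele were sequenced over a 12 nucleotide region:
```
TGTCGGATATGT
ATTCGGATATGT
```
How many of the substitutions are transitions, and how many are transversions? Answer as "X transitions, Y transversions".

0 transitions, 2 transversions

Mismatches (1-based):
base 1: T→A (pyrimidine→purine, transversion)
base 2: G→T (purine→pyrimidine, transversion)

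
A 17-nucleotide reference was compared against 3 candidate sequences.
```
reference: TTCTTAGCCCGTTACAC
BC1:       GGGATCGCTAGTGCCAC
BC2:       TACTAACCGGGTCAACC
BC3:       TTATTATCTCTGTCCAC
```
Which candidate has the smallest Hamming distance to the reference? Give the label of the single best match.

Hamming distances to reference — BC1: 9; BC2: 8; BC3: 6.
Smallest is BC3 with 6 mismatches.

BC3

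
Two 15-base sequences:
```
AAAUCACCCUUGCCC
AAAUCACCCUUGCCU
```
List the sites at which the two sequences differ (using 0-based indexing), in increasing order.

Scanning 0-based: 14: C/U.

14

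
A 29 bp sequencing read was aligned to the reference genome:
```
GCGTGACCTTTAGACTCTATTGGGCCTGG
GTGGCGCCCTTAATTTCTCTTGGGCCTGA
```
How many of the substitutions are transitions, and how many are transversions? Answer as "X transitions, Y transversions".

6 transitions, 4 transversions

Mismatches (1-based):
base 2: C→T (pyrimidine→pyrimidine, transition)
base 4: T→G (pyrimidine→purine, transversion)
base 5: G→C (purine→pyrimidine, transversion)
base 6: A→G (purine→purine, transition)
base 9: T→C (pyrimidine→pyrimidine, transition)
base 13: G→A (purine→purine, transition)
base 14: A→T (purine→pyrimidine, transversion)
base 15: C→T (pyrimidine→pyrimidine, transition)
base 19: A→C (purine→pyrimidine, transversion)
base 29: G→A (purine→purine, transition)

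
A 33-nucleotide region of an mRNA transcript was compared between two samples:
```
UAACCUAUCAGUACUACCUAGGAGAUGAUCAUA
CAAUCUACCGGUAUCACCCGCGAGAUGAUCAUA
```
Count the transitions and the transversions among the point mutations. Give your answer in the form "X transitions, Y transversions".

Transitions (purine↔purine or pyrimidine↔pyrimidine): 1 U→C, 4 C→U, 8 U→C, 10 A→G, 14 C→U, 15 U→C, 19 U→C, 20 A→G.
Transversions (purine↔pyrimidine): 21 G→C.

8 transitions, 1 transversion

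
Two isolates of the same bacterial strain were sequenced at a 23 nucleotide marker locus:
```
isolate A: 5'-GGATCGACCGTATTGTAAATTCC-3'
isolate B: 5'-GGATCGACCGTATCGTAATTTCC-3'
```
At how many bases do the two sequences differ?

The sequences differ at bases 14, 19 (1-based) — 2 in total.

2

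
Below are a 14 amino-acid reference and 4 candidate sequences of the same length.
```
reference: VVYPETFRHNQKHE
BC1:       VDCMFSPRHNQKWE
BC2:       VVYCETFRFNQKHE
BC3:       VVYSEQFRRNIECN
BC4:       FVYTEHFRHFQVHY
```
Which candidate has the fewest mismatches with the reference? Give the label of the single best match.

BC1 differs at 7 positions; BC2 differs at 2 positions; BC3 differs at 7 positions; BC4 differs at 6 positions. The closest is BC2.

BC2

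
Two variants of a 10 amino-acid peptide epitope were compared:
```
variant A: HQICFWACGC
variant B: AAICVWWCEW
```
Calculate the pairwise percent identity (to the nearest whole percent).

6 positions differ (1, 2, 5, 7, 9, 10), so 4 of 10 match: 4/10 = 40%.

40%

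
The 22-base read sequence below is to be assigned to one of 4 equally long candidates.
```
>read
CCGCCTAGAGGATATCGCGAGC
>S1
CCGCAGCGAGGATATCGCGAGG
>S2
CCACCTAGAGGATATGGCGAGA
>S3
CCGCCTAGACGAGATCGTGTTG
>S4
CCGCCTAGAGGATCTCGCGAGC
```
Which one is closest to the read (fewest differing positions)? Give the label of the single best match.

S1 differs at 4 positions; S2 differs at 3 positions; S3 differs at 6 positions; S4 differs at 1 position. The closest is S4.

S4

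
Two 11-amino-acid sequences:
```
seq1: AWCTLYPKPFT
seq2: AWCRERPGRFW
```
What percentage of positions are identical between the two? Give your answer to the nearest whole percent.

6 positions differ (4, 5, 6, 8, 9, 11), so 5 of 11 match: 5/11 = 45.45%.

45%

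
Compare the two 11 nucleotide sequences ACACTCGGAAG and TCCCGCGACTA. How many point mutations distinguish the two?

The sequences differ at bases 1, 3, 5, 8, 9, 10, 11 (1-based) — 7 in total.

7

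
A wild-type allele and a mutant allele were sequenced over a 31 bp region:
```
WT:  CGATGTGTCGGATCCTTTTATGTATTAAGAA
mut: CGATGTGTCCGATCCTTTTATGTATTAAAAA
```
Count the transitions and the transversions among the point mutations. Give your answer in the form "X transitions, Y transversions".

1 transition, 1 transversion

Transitions (purine↔purine or pyrimidine↔pyrimidine): 29 G→A.
Transversions (purine↔pyrimidine): 10 G→C.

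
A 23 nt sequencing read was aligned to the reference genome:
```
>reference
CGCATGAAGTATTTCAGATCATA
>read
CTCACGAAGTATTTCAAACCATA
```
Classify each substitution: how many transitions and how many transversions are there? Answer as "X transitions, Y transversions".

Transitions (purine↔purine or pyrimidine↔pyrimidine): 5 T→C, 17 G→A, 19 T→C.
Transversions (purine↔pyrimidine): 2 G→T.

3 transitions, 1 transversion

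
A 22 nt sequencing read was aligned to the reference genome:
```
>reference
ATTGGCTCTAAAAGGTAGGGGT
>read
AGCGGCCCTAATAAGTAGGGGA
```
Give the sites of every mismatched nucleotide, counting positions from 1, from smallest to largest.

2, 3, 7, 12, 14, 22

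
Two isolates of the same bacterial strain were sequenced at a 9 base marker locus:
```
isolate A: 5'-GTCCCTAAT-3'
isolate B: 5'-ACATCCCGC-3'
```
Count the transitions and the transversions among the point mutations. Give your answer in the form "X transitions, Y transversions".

Transitions (purine↔purine or pyrimidine↔pyrimidine): 1 G→A, 2 T→C, 4 C→T, 6 T→C, 8 A→G, 9 T→C.
Transversions (purine↔pyrimidine): 3 C→A, 7 A→C.

6 transitions, 2 transversions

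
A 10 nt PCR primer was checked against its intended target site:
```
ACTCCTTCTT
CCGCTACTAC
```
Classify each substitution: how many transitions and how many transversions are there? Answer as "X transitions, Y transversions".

Mismatches (1-based):
base 1: A→C (purine→pyrimidine, transversion)
base 3: T→G (pyrimidine→purine, transversion)
base 5: C→T (pyrimidine→pyrimidine, transition)
base 6: T→A (pyrimidine→purine, transversion)
base 7: T→C (pyrimidine→pyrimidine, transition)
base 8: C→T (pyrimidine→pyrimidine, transition)
base 9: T→A (pyrimidine→purine, transversion)
base 10: T→C (pyrimidine→pyrimidine, transition)

4 transitions, 4 transversions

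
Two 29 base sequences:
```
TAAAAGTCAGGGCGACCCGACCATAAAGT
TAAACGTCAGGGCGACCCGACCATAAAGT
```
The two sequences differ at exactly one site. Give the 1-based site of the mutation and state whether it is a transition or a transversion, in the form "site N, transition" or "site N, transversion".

Site 5 changes A→C. A is a purine and C is a pyrimidine, so this is a transversion.

site 5, transversion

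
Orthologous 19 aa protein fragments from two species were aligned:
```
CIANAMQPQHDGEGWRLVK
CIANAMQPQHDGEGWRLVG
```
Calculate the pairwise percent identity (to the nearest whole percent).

1 position differs (19), so 18 of 19 match: 18/19 = 94.74%.

95%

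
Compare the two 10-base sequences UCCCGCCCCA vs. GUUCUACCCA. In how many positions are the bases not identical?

5

Mismatches (1-based): position 1: U→G; position 2: C→U; position 3: C→U; position 5: G→U; position 6: C→A.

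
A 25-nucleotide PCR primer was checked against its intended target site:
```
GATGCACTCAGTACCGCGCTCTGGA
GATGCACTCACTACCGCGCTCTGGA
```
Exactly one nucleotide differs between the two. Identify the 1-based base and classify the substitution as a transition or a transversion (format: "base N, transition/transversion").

The sequences differ only at base 11: G→C (purine→pyrimidine), a transversion.

base 11, transversion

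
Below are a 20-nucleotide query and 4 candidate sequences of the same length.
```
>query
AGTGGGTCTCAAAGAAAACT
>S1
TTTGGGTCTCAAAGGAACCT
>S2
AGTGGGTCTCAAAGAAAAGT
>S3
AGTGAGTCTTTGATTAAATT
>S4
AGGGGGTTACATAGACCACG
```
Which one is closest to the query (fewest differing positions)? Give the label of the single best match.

S1 differs at 4 positions; S2 differs at 1 position; S3 differs at 7 positions; S4 differs at 7 positions. The closest is S2.

S2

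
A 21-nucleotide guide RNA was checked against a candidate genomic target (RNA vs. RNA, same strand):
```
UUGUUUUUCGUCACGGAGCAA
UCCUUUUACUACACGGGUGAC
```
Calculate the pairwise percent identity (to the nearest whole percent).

57%

9 positions differ (2, 3, 8, 10, 11, 17, 18, 19, 21), so 12 of 21 match: 12/21 = 57.14%.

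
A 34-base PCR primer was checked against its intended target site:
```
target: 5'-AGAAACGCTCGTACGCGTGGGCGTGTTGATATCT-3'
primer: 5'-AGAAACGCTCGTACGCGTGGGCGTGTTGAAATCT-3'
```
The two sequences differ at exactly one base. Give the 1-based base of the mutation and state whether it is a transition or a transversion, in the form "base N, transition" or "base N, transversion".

base 30, transversion

The sequences differ only at base 30: T→A (pyrimidine→purine), a transversion.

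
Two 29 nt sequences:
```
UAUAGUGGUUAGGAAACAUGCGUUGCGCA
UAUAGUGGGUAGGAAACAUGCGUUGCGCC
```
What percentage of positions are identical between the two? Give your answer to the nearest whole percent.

93%

2 positions differ (9, 29), so 27 of 29 match: 27/29 = 93.1%.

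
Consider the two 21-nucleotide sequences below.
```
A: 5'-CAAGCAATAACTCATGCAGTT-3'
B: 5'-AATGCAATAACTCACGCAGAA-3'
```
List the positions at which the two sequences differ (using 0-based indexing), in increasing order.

Scanning 0-based: 0: C/A; 2: A/T; 14: T/C; 19: T/A; 20: T/A.

0, 2, 14, 19, 20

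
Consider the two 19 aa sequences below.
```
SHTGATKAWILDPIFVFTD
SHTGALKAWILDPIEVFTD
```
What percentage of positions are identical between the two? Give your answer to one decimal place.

89.5%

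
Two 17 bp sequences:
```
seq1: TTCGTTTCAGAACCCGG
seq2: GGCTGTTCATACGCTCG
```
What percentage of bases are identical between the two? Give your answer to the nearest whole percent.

9 positions differ (1, 2, 4, 5, 10, 12, 13, 15, 16), so 8 of 17 match: 8/17 = 47.06%.

47%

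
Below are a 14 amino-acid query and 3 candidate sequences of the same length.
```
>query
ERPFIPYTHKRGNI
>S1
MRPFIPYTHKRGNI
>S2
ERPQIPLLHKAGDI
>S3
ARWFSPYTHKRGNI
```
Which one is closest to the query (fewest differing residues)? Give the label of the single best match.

S1 differs at 1 residue; S2 differs at 5 residues; S3 differs at 3 residues. The closest is S1.

S1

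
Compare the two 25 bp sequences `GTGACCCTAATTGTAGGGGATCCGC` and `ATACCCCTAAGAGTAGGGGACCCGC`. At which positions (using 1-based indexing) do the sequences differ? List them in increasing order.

Differences at position 1 (G→A), position 3 (G→A), position 4 (A→C), position 11 (T→G), position 12 (T→A), position 21 (T→C).

1, 3, 4, 11, 12, 21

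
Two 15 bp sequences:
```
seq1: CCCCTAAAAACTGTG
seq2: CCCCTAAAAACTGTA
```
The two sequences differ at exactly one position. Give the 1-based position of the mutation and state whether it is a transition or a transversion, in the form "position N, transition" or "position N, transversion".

position 15, transition

The sequences differ only at position 15: G→A (purine→purine), a transition.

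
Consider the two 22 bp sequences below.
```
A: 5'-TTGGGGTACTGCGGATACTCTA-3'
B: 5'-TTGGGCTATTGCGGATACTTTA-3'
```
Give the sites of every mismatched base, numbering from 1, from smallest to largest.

6, 9, 20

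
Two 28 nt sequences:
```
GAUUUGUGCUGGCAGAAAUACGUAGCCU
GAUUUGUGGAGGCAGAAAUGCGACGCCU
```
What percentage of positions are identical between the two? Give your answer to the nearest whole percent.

5 positions differ (9, 10, 20, 23, 24), so 23 of 28 match: 23/28 = 82.14%.

82%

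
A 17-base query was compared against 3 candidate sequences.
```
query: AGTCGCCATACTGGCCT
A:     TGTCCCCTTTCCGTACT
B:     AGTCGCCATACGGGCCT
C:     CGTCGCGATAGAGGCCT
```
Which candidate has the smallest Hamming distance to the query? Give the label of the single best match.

A differs at 7 bases; B differs at 1 base; C differs at 4 bases. The closest is B.

B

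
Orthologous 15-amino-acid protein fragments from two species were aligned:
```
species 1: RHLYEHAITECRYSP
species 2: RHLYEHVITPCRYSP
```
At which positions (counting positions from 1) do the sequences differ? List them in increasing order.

7, 10

Scanning 1-based: 7: A/V; 10: E/P.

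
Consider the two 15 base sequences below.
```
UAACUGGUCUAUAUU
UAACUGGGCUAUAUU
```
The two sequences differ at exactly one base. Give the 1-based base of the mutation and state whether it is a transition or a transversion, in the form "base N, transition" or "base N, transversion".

base 8, transversion

Base 8 changes U→G. U is a pyrimidine and G is a purine, so this is a transversion.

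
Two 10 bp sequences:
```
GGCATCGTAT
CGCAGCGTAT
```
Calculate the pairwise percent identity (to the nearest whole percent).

Mismatches at positions 1, 5 (1-based): 2 of 10.
Identical positions: 8/10 = 80% → 80%.

80%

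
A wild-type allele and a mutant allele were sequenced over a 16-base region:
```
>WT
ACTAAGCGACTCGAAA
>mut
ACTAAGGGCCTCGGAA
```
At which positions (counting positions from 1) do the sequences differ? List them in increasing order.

7, 9, 14

Scanning 1-based: 7: C/G; 9: A/C; 14: A/G.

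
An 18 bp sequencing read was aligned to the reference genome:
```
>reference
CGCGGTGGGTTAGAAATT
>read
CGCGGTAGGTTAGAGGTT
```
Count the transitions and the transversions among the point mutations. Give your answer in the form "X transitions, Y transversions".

3 transitions, 0 transversions

Transitions (purine↔purine or pyrimidine↔pyrimidine): 7 G→A, 15 A→G, 16 A→G.
Transversions (purine↔pyrimidine): none.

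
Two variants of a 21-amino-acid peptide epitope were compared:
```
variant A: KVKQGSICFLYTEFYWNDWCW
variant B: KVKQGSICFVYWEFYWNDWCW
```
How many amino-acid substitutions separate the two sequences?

2

Comparing position by position, 2 residues differ: 10 (L/V), 12 (T/W).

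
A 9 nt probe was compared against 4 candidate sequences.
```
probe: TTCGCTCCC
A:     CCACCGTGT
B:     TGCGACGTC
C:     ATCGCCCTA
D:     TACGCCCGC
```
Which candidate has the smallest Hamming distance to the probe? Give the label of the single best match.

D

A differs at 8 bases; B differs at 5 bases; C differs at 4 bases; D differs at 3 bases. The closest is D.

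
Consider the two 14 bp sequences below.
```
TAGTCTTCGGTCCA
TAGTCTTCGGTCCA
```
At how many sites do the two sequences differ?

No positions differ; the sequences are identical.

0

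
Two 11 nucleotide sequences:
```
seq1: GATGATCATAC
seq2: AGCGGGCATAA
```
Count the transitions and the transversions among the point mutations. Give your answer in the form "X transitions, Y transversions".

Mismatches (1-based):
position 1: G→A (purine→purine, transition)
position 2: A→G (purine→purine, transition)
position 3: T→C (pyrimidine→pyrimidine, transition)
position 5: A→G (purine→purine, transition)
position 6: T→G (pyrimidine→purine, transversion)
position 11: C→A (pyrimidine→purine, transversion)

4 transitions, 2 transversions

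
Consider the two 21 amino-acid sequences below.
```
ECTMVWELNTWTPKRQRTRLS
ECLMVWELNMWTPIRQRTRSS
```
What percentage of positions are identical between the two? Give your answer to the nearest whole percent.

81%

4 positions differ (3, 10, 14, 20), so 17 of 21 match: 17/21 = 80.95%.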